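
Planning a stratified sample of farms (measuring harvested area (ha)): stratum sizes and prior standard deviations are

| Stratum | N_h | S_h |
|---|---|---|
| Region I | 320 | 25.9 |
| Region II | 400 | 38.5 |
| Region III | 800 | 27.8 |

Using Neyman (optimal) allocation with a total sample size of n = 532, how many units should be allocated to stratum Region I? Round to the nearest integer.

96

Neyman allocation: n_h = n · N_h S_h / Σ N_i S_i, with n = 532.
  stratum Region I: N_h·S_h = 320·25.9 = 8288.00
  stratum Region II: N_h·S_h = 400·38.5 = 15400.00
  stratum Region III: N_h·S_h = 800·27.8 = 22240.00
Σ N_h S_h = 45928.00
n for stratum Region I = 532·8288.00/45928.00 = 96.003 → 96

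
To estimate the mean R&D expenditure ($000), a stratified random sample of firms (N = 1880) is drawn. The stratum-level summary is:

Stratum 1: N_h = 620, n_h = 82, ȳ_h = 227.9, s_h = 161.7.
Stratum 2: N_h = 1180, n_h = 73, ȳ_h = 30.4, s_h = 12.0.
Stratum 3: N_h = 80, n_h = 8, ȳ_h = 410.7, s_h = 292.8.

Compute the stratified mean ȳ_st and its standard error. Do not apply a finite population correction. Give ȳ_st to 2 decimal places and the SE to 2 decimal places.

ȳ_st ≈ 111.72, SE ≈ 7.41

ȳ_st = Σ W_h ȳ_h = (620·227.9 + 1180·30.4 + 80·410.7)/1880 = 111.71596
V̂(ȳ_st) = Σ W_h² s_h²/n_h, with W_h = N_h/N and N = 1880:
  stratum 1: (620/1880)²·161.7²/82 = 34.6796
  stratum 2: (1180/1880)²·12.0²/73 = 0.77712
  stratum 3: (80/1880)²·292.8²/8 = 19.4051
V̂(ȳ_st) = 54.8618
SE(ȳ_st) = √54.8618 = 7.40688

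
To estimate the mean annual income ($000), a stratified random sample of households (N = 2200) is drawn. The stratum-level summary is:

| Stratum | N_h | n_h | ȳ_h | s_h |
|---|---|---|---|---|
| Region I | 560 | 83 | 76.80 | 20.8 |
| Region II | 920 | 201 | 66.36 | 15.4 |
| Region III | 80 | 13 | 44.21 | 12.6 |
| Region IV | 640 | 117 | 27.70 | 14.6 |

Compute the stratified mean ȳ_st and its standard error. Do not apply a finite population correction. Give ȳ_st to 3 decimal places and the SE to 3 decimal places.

ȳ_st ≈ 56.965, SE ≈ 0.845

ȳ_st = Σ W_h ȳ_h = (560·76.80 + 920·66.36 + 80·44.21 + 640·27.70)/2200 = 56.96545
V̂(ȳ_st) = Σ W_h² s_h²/n_h, with W_h = N_h/N and N = 2200:
  stratum Region I: (560/2200)²·20.8²/83 = 0.337737
  stratum Region II: (920/2200)²·15.4²/201 = 0.206336
  stratum Region III: (80/2200)²·12.6²/13 = 0.0161485
  stratum Region IV: (640/2200)²·14.6²/117 = 0.154182
V̂(ȳ_st) = 0.714405
SE(ȳ_st) = √0.714405 = 0.845225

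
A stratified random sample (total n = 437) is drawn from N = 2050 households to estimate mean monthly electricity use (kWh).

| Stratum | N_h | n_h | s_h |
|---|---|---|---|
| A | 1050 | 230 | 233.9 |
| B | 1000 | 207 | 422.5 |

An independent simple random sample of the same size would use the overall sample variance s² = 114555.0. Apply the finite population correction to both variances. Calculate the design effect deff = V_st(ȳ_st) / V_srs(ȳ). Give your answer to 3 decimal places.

V̂(ȳ_st) = Σ W_h² (1 − n_h/N_h) s_h²/n_h, with W_h = N_h/N and N = 2050:
  stratum A: (1050/2050)²·(1 − 230/1050)·233.9²/230 = 48.7335
  stratum B: (1000/2050)²·(1 − 207/1000)·422.5²/207 = 162.723
V_st = 211.456
V_srs = (1 − 437/2050)·114555.0/437 = 206.259
deff = V_st / V_srs = 211.456/206.259 = 1.0252

deff ≈ 1.025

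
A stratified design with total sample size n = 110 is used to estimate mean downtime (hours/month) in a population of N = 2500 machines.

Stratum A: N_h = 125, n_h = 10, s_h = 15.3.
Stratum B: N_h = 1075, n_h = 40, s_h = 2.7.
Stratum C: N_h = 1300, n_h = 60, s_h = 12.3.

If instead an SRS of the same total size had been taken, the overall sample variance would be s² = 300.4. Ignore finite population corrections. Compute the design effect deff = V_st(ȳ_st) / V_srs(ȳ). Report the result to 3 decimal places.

V̂(ȳ_st) = Σ W_h² s_h²/n_h, with W_h = N_h/N and N = 2500:
  stratum A: (125/2500)²·15.3²/10 = 0.0585225
  stratum B: (1075/2500)²·2.7²/40 = 0.033698
  stratum C: (1300/2500)²·12.3²/60 = 0.681814
V_st = 0.774034
V_srs = s²/n = 300.4/110 = 2.73091
deff = V_st / V_srs = 0.774034/2.73091 = 0.2834

deff ≈ 0.283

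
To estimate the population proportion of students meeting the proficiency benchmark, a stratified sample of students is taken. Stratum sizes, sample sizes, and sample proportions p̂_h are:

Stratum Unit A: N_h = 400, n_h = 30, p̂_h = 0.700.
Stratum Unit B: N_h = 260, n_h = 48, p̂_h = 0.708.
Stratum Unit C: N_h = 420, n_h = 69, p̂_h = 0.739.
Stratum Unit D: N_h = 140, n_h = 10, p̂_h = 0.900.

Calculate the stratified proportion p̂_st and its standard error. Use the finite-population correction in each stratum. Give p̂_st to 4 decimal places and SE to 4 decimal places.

N = 1220; stratum weights W_h = N_h/N.
p̂_st = Σ W_h p̂_h = (400·0.700 + 260·0.708 + 420·0.739 + 140·0.900)/1220 = 0.73808
V̂(p̂_st) = Σ W_h² (1 − n_h/N_h) p̂_h(1−p̂_h)/(n_h−1):
  stratum Unit A: (400/1220)²·(1 − 30/400)·0.700·0.300/29 = 0.000720051
  stratum Unit B: (260/1220)²·(1 − 48/260)·0.708·0.292/47 = 0.000162895
  stratum Unit C: (420/1220)²·(1 − 69/420)·0.739·0.261/68 = 0.000280939
  stratum Unit D: (140/1220)²·(1 − 10/140)·0.900·0.100/9 = 0.000122279
V̂(p̂_st) = 0.00128616; SE = √V̂ = 0.0358631

p̂_st ≈ 0.7381, SE ≈ 0.0359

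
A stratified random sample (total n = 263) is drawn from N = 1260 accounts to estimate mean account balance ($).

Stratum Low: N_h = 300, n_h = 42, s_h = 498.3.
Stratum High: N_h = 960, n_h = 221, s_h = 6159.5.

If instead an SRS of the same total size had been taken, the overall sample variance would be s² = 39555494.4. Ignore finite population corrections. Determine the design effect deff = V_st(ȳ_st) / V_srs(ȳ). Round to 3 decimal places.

deff ≈ 0.665

V̂(ȳ_st) = Σ W_h² s_h²/n_h, with W_h = N_h/N and N = 1260:
  stratum Low: (300/1260)²·498.3²/42 = 335.146
  stratum High: (960/1260)²·6159.5²/221 = 99655.2
V_st = 99990.4
V_srs = s²/n = 39555494.4/263 = 150401
deff = V_st / V_srs = 99990.4/150401 = 0.6648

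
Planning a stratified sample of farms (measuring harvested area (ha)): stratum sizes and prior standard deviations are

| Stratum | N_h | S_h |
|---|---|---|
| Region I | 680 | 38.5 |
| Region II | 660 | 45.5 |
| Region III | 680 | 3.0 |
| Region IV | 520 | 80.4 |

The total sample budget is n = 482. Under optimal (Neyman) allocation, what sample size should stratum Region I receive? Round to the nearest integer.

Neyman allocation: n_h = n · N_h S_h / Σ N_i S_i, with n = 482.
  stratum Region I: N_h·S_h = 680·38.5 = 26180.00
  stratum Region II: N_h·S_h = 660·45.5 = 30030.00
  stratum Region III: N_h·S_h = 680·3.0 = 2040.00
  stratum Region IV: N_h·S_h = 520·80.4 = 41808.00
Σ N_h S_h = 100058.00
n for stratum Region I = 482·26180.00/100058.00 = 126.114 → 126

126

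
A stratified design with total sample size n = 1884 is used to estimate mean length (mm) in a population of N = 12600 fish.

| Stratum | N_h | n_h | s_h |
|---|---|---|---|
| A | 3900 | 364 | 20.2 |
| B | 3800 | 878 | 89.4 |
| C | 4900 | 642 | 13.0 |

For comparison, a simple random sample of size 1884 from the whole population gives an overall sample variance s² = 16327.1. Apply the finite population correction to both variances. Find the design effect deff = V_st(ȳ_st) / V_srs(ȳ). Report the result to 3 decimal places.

deff ≈ 0.104

V̂(ȳ_st) = Σ W_h² (1 − n_h/N_h) s_h²/n_h, with W_h = N_h/N and N = 12600:
  stratum A: (3900/12600)²·(1 − 364/3900)·20.2²/364 = 0.0973727
  stratum B: (3800/12600)²·(1 − 878/3800)·89.4²/878 = 0.636654
  stratum C: (4900/12600)²·(1 − 642/4900)·13.0²/642 = 0.0345949
V_st = 0.768621
V_srs = (1 − 1884/12600)·16327.1/1884 = 7.37039
deff = V_st / V_srs = 0.768621/7.37039 = 0.1043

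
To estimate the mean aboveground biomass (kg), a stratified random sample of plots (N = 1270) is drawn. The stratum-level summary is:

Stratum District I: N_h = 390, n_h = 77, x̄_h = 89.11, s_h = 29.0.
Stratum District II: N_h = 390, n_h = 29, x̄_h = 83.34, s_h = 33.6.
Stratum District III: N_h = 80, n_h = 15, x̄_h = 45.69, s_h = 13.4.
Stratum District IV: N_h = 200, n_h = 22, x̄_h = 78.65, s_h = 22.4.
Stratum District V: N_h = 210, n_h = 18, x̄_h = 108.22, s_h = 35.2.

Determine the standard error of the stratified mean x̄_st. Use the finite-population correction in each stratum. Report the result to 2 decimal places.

V̂(x̄_st) = Σ W_h² (1 − n_h/N_h) s_h²/n_h, with W_h = N_h/N and N = 1270:
  stratum District I: (390/1270)²·(1 − 77/390)·29.0²/77 = 0.826622
  stratum District II: (390/1270)²·(1 − 29/390)·33.6²/29 = 3.39817
  stratum District III: (80/1270)²·(1 − 15/80)·13.4²/15 = 0.0385935
  stratum District IV: (200/1270)²·(1 − 22/200)·22.4²/22 = 0.503403
  stratum District V: (210/1270)²·(1 − 18/210)·35.2²/18 = 1.72078
V̂(x̄_st) = 6.48757
SE(x̄_st) = √6.48757 = 2.54707

SE(x̄_st) ≈ 2.55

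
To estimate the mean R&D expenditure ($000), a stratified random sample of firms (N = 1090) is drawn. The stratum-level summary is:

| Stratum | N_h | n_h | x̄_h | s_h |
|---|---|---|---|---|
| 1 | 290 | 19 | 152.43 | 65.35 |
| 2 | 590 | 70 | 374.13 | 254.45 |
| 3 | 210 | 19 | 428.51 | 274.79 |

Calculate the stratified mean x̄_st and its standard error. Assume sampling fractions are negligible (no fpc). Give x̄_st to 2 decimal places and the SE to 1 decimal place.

x̄_st ≈ 325.62, SE ≈ 20.8

x̄_st = Σ W_h x̄_h = (290·152.43 + 590·374.13 + 210·428.51)/1090 = 325.62248
V̂(x̄_st) = Σ W_h² s_h²/n_h, with W_h = N_h/N and N = 1090:
  stratum 1: (290/1090)²·65.35²/19 = 15.9104
  stratum 2: (590/1090)²·254.45²/70 = 270.993
  stratum 3: (210/1090)²·274.79²/19 = 147.514
V̂(x̄_st) = 434.417
SE(x̄_st) = √434.417 = 20.8427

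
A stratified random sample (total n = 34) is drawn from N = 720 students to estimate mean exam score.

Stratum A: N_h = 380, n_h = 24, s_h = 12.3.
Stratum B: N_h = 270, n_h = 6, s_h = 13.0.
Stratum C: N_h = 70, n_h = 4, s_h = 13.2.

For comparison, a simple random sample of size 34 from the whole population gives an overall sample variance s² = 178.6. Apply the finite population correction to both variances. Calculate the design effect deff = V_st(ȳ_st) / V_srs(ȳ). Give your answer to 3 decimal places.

deff ≈ 1.180

V̂(ȳ_st) = Σ W_h² (1 − n_h/N_h) s_h²/n_h, with W_h = N_h/N and N = 720:
  stratum A: (380/720)²·(1 − 24/380)·12.3²/24 = 1.64501
  stratum B: (270/720)²·(1 − 6/270)·13.0²/6 = 3.87292
  stratum C: (70/720)²·(1 − 4/70)·13.2²/4 = 0.388208
V_st = 5.90613
V_srs = (1 − 34/720)·178.6/34 = 5.00489
deff = V_st / V_srs = 5.90613/5.00489 = 1.1801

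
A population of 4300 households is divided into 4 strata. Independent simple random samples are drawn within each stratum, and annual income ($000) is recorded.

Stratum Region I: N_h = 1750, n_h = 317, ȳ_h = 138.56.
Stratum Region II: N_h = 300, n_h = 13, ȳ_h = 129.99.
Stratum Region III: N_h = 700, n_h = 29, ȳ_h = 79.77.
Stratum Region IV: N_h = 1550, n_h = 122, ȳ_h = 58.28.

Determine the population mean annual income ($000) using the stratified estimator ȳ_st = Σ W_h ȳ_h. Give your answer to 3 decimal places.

ȳ_st ≈ 99.453

N = Σ N_h = 4300. Stratum weights W_h = N_h/N.
ȳ_st = (1750·138.56 + 300·129.99 + 700·79.77 + 1550·58.28) / 4300 = 99.45349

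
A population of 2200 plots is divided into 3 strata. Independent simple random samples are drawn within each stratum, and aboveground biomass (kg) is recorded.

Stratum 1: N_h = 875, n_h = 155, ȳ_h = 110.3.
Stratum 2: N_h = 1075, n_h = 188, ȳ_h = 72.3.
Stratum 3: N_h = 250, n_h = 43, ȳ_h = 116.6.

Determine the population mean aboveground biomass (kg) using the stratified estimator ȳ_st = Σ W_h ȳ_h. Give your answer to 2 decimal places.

N = Σ N_h = 2200. Stratum weights W_h = N_h/N.
ȳ_st = (875·110.3 + 1075·72.3 + 250·116.6) / 2200 = 92.4477

ȳ_st ≈ 92.45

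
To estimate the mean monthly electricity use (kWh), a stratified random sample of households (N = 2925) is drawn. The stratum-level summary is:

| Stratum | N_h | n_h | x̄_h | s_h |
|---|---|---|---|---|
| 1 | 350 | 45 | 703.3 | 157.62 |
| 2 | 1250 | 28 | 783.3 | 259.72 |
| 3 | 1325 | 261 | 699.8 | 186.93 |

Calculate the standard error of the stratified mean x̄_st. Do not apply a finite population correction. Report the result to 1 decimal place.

SE(x̄_st) ≈ 21.8

V̂(x̄_st) = Σ W_h² s_h²/n_h, with W_h = N_h/N and N = 2925:
  stratum 1: (350/2925)²·157.62²/45 = 7.90487
  stratum 2: (1250/2925)²·259.72²/28 = 439.968
  stratum 3: (1325/2925)²·186.93²/261 = 27.4725
V̂(x̄_st) = 475.345
SE(x̄_st) = √475.345 = 21.8024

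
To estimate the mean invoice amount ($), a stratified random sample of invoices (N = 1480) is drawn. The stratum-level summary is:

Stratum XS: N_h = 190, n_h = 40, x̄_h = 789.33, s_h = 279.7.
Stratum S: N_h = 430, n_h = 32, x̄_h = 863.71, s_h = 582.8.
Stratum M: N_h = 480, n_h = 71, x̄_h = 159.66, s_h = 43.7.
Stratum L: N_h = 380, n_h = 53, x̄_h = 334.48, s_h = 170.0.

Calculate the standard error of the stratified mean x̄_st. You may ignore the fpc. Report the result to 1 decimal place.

V̂(x̄_st) = Σ W_h² s_h²/n_h, with W_h = N_h/N and N = 1480:
  stratum XS: (190/1480)²·279.7²/40 = 32.2336
  stratum S: (430/1480)²·582.8²/32 = 895.989
  stratum M: (480/1480)²·43.7²/71 = 2.8292
  stratum L: (380/1480)²·170.0²/53 = 35.9473
V̂(x̄_st) = 966.999
SE(x̄_st) = √966.999 = 31.0966

SE(x̄_st) ≈ 31.1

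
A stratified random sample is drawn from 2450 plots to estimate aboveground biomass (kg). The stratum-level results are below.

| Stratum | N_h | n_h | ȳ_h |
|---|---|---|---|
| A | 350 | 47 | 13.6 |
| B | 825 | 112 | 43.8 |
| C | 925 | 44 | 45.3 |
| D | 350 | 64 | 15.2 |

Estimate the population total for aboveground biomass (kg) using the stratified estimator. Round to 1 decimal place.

τ̂_st = Σ N_h ȳ_h = 350·13.6 + 825·43.8 + 925·45.3 + 350·15.2 = 88117.5

τ̂_st ≈ 88117.5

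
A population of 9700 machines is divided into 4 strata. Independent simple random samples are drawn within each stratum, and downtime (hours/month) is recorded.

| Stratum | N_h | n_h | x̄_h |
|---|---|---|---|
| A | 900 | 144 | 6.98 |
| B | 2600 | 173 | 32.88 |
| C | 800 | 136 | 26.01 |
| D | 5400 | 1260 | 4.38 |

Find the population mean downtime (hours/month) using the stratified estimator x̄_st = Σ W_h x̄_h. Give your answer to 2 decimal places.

N = Σ N_h = 9700. Stratum weights W_h = N_h/N.
x̄_st = (900·6.98 + 2600·32.88 + 800·26.01 + 5400·4.38) / 9700 = 14.0443

x̄_st ≈ 14.04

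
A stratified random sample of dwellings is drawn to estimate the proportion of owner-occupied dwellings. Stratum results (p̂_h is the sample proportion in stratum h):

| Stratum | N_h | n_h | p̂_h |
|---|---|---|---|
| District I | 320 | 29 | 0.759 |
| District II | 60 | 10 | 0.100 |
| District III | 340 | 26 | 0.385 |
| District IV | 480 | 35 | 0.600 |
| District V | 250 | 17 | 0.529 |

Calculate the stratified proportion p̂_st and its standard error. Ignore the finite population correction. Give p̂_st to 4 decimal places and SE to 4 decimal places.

N = 1450; stratum weights W_h = N_h/N.
p̂_st = Σ W_h p̂_h = (320·0.759 + 60·0.100 + 340·0.385 + 480·0.600 + 250·0.529)/1450 = 0.55174
V̂(p̂_st) = Σ W_h² p̂_h(1−p̂_h)/(n_h−1):
  stratum District I: (320/1450)²·0.759·0.241/28 = 0.000318174
  stratum District II: (60/1450)²·0.100·0.900/9 = 1.71225e-05
  stratum District III: (340/1450)²·0.385·0.615/25 = 0.000520736
  stratum District IV: (480/1450)²·0.600·0.400/34 = 0.000773533
  stratum District V: (250/1450)²·0.529·0.471/16 = 0.000462914
V̂(p̂_st) = 0.00209248; SE = √V̂ = 0.0457436

p̂_st ≈ 0.5517, SE ≈ 0.0457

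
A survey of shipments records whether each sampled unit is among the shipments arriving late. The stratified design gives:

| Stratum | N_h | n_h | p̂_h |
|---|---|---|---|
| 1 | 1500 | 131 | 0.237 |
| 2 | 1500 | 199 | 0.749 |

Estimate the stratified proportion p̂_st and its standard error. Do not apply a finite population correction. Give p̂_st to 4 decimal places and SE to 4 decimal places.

p̂_st ≈ 0.4930, SE ≈ 0.0242

N = 3000; stratum weights W_h = N_h/N.
p̂_st = Σ W_h p̂_h = (1500·0.237 + 1500·0.749)/3000 = 0.49300
V̂(p̂_st) = Σ W_h² p̂_h(1−p̂_h)/(n_h−1):
  stratum 1: (1500/3000)²·0.237·0.763/130 = 0.000347752
  stratum 2: (1500/3000)²·0.749·0.251/198 = 0.000237372
V̂(p̂_st) = 0.000585124; SE = √V̂ = 0.0241893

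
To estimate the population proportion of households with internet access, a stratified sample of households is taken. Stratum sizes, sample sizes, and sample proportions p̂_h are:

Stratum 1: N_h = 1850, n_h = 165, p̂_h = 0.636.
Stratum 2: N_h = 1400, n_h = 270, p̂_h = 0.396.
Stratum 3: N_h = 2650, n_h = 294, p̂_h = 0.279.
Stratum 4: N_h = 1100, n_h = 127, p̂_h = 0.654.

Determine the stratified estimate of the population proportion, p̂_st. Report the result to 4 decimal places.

p̂_st ≈ 0.4557

N = 7000; stratum weights W_h = N_h/N.
p̂_st = Σ W_h p̂_h = (1850·0.636 + 1400·0.396 + 2650·0.279 + 1100·0.654)/7000 = 0.45568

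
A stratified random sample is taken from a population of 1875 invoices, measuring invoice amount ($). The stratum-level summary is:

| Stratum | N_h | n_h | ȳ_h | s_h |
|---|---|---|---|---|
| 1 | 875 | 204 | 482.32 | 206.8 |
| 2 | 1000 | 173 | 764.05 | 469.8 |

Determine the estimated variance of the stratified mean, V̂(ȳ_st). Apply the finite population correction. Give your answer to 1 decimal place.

V̂(ȳ_st) ≈ 335.1

V̂(ȳ_st) = Σ W_h² (1 − n_h/N_h) s_h²/n_h, with W_h = N_h/N and N = 1875:
  stratum 1: (875/1875)²·(1 − 204/875)·206.8²/204 = 35.0105
  stratum 2: (1000/1875)²·(1 − 173/1000)·469.8²/173 = 300.112
V̂(ȳ_st) = 335.122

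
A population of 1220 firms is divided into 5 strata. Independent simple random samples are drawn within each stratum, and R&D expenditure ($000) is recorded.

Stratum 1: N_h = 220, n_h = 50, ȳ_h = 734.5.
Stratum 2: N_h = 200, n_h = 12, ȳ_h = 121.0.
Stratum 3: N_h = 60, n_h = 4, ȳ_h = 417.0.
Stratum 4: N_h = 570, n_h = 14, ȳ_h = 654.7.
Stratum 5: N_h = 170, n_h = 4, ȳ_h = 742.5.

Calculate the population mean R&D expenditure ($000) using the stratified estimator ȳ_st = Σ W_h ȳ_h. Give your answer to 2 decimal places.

ȳ_st ≈ 582.14

N = Σ N_h = 1220. Stratum weights W_h = N_h/N.
ȳ_st = (220·734.5 + 200·121.0 + 60·417.0 + 570·654.7 + 170·742.5) / 1220 = 582.1426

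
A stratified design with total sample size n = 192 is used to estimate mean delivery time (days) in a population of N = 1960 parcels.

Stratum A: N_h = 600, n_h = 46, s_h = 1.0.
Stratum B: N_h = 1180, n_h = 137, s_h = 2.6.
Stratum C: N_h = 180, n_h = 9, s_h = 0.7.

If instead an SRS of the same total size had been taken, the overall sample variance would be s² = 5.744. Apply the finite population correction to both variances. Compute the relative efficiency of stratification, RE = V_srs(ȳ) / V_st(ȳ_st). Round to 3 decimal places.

V̂(ȳ_st) = Σ W_h² (1 − n_h/N_h) s_h²/n_h, with W_h = N_h/N and N = 1960:
  stratum A: (600/1960)²·(1 − 46/600)·1.0²/46 = 0.00188101
  stratum B: (1180/1960)²·(1 − 137/1180)·2.6²/137 = 0.0158081
  stratum C: (180/1960)²·(1 − 9/180)·0.7²/9 = 0.000436224
V_st = 0.0181254
V_srs = (1 − 192/1960)·5.744/192 = 0.0269861
Relative efficiency = V_srs / V_st = 0.0269861/0.0181254 = 1.4889

RE ≈ 1.489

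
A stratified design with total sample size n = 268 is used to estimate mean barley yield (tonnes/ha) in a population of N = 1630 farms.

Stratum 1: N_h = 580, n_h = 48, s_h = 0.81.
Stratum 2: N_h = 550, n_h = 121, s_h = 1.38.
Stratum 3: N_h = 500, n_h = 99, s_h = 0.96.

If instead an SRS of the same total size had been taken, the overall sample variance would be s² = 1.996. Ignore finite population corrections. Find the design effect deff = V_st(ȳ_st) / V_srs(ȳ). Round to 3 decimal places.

V̂(ȳ_st) = Σ W_h² s_h²/n_h, with W_h = N_h/N and N = 1630:
  stratum 1: (580/1630)²·0.81²/48 = 0.00173065
  stratum 2: (550/1630)²·1.38²/121 = 0.00179194
  stratum 3: (500/1630)²·0.96²/99 = 0.000875935
V_st = 0.00439852
V_srs = s²/n = 1.996/268 = 0.00744776
deff = V_st / V_srs = 0.00439852/0.00744776 = 0.5906

deff ≈ 0.591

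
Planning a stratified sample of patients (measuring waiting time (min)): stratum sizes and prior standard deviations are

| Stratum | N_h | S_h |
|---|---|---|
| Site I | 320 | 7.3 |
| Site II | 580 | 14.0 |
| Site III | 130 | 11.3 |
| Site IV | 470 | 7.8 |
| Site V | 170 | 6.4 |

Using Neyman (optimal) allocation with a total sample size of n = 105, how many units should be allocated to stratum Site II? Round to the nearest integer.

51

Neyman allocation: n_h = n · N_h S_h / Σ N_i S_i, with n = 105.
  stratum Site I: N_h·S_h = 320·7.3 = 2336.00
  stratum Site II: N_h·S_h = 580·14.0 = 8120.00
  stratum Site III: N_h·S_h = 130·11.3 = 1469.00
  stratum Site IV: N_h·S_h = 470·7.8 = 3666.00
  stratum Site V: N_h·S_h = 170·6.4 = 1088.00
Σ N_h S_h = 16679.00
n for stratum Site II = 105·8120.00/16679.00 = 51.118 → 51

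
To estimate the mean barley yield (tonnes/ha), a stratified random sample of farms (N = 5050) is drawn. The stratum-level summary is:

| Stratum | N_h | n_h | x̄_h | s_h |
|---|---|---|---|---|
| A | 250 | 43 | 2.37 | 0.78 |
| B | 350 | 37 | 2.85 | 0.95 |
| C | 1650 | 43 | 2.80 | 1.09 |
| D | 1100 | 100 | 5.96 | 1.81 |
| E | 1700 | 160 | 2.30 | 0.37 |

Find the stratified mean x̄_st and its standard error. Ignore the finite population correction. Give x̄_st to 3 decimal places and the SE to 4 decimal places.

x̄_st = Σ W_h x̄_h = (250·2.37 + 350·2.85 + 1650·2.80 + 1100·5.96 + 1700·2.30)/5050 = 3.30218
V̂(x̄_st) = Σ W_h² s_h²/n_h, with W_h = N_h/N and N = 5050:
  stratum A: (250/5050)²·0.78²/43 = 3.46751e-05
  stratum B: (350/5050)²·0.95²/37 = 0.000117165
  stratum C: (1650/5050)²·1.09²/43 = 0.00294964
  stratum D: (1100/5050)²·1.81²/100 = 0.00155439
  stratum E: (1700/5050)²·0.37²/160 = 9.69613e-05
V̂(x̄_st) = 0.00475284
SE(x̄_st) = √0.00475284 = 0.0689408

x̄_st ≈ 3.302, SE ≈ 0.0689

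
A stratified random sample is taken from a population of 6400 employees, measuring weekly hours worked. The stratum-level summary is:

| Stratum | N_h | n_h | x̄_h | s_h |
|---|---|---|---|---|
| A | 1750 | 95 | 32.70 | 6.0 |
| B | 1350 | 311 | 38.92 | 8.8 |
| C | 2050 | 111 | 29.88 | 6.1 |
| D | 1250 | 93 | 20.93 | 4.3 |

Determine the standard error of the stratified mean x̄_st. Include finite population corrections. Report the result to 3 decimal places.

V̂(x̄_st) = Σ W_h² (1 − n_h/N_h) s_h²/n_h, with W_h = N_h/N and N = 6400:
  stratum A: (1750/6400)²·(1 − 95/1750)·6.0²/95 = 0.0267951
  stratum B: (1350/6400)²·(1 − 311/1350)·8.8²/311 = 0.00852696
  stratum C: (2050/6400)²·(1 − 111/2050)·6.1²/111 = 0.0325318
  stratum D: (1250/6400)²·(1 − 93/1250)·4.3²/93 = 0.00702
V̂(x̄_st) = 0.0748739
SE(x̄_st) = √0.0748739 = 0.273631

SE(x̄_st) ≈ 0.274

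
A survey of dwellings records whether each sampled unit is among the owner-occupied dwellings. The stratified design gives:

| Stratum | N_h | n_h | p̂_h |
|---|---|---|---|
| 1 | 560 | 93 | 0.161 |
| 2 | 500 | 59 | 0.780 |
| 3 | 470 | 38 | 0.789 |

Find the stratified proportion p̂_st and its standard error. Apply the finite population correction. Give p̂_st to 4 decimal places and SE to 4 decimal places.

N = 1530; stratum weights W_h = N_h/N.
p̂_st = Σ W_h p̂_h = (560·0.161 + 500·0.780 + 470·0.789)/1530 = 0.55620
V̂(p̂_st) = Σ W_h² (1 − n_h/N_h) p̂_h(1−p̂_h)/(n_h−1):
  stratum 1: (560/1530)²·(1 − 93/560)·0.161·0.839/92 = 0.00016403
  stratum 2: (500/1530)²·(1 − 59/500)·0.780·0.220/58 = 0.000278686
  stratum 3: (470/1530)²·(1 − 38/470)·0.789·0.211/37 = 0.000390262
V̂(p̂_st) = 0.000832978; SE = √V̂ = 0.0288614

p̂_st ≈ 0.5562, SE ≈ 0.0289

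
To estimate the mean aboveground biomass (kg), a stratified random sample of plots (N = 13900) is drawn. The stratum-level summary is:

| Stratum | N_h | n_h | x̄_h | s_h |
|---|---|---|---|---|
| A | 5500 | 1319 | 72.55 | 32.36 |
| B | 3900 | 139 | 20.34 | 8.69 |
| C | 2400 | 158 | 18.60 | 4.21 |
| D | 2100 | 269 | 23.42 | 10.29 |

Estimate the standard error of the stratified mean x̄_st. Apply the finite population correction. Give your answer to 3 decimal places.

V̂(x̄_st) = Σ W_h² (1 − n_h/N_h) s_h²/n_h, with W_h = N_h/N and N = 13900:
  stratum A: (5500/13900)²·(1 − 1319/5500)·32.36²/1319 = 0.0944899
  stratum B: (3900/13900)²·(1 − 139/3900)·8.69²/139 = 0.0412442
  stratum C: (2400/13900)²·(1 − 158/2400)·4.21²/158 = 0.0031241
  stratum D: (2100/13900)²·(1 − 269/2100)·10.29²/269 = 0.00783351
V̂(x̄_st) = 0.146692
SE(x̄_st) = √0.146692 = 0.383004

SE(x̄_st) ≈ 0.383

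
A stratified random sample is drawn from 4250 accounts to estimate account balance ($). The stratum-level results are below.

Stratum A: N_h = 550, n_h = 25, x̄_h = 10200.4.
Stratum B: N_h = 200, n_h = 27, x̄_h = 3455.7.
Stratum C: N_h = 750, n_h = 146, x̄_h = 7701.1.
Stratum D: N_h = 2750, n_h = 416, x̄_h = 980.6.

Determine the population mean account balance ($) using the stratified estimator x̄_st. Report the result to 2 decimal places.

x̄_st ≈ 3476.20

N = Σ N_h = 4250. Stratum weights W_h = N_h/N.
x̄_st = (550·10200.4 + 200·3455.7 + 750·7701.1 + 2750·980.6) / 4250 = 3476.1965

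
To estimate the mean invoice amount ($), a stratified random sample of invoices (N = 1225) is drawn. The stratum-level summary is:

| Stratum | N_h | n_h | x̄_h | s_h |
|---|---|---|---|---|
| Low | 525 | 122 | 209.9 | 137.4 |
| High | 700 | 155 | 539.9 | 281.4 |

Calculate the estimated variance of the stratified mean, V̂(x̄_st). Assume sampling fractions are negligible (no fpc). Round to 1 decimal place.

V̂(x̄_st) = Σ W_h² s_h²/n_h, with W_h = N_h/N and N = 1225:
  stratum Low: (525/1225)²·137.4²/122 = 28.4224
  stratum High: (700/1225)²·281.4²/155 = 166.817
V̂(x̄_st) = 195.239

V̂(x̄_st) ≈ 195.2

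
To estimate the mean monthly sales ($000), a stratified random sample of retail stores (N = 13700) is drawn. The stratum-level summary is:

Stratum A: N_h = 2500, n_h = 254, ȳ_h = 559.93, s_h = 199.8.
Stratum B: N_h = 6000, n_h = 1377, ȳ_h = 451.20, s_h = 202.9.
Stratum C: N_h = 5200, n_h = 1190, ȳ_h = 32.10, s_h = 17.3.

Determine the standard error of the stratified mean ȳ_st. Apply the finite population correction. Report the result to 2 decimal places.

SE(ȳ_st) ≈ 3.02

V̂(ȳ_st) = Σ W_h² (1 − n_h/N_h) s_h²/n_h, with W_h = N_h/N and N = 13700:
  stratum A: (2500/13700)²·(1 − 254/2500)·199.8²/254 = 4.70182
  stratum B: (6000/13700)²·(1 − 1377/6000)·202.9²/1377 = 4.41839
  stratum C: (5200/13700)²·(1 − 1190/5200)·17.3²/1190 = 0.0279416
V̂(ȳ_st) = 9.14815
SE(ȳ_st) = √9.14815 = 3.02459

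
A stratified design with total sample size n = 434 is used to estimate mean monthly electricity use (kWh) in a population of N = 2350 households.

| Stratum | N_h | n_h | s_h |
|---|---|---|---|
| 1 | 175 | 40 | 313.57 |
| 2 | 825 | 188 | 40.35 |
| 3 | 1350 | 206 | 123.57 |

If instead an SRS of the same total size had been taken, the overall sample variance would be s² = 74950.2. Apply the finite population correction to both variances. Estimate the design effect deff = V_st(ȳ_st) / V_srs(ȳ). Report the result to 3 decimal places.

V̂(ȳ_st) = Σ W_h² (1 − n_h/N_h) s_h²/n_h, with W_h = N_h/N and N = 2350:
  stratum 1: (175/2350)²·(1 − 40/175)·313.57²/40 = 10.5159
  stratum 2: (825/2350)²·(1 − 188/825)·40.35²/188 = 0.824113
  stratum 3: (1350/2350)²·(1 − 206/1350)·123.57²/206 = 20.7292
V_st = 32.0692
V_srs = (1 − 434/2350)·74950.2/434 = 140.803
deff = V_st / V_srs = 32.0692/140.803 = 0.2278

deff ≈ 0.228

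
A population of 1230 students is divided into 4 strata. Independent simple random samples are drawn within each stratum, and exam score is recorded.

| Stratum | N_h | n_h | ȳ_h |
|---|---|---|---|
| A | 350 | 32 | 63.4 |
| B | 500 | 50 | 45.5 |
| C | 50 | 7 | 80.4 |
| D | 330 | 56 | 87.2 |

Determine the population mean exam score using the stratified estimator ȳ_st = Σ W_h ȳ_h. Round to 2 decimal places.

N = Σ N_h = 1230. Stratum weights W_h = N_h/N.
ȳ_st = (350·63.4 + 500·45.5 + 50·80.4 + 330·87.2) / 1230 = 63.2000

ȳ_st ≈ 63.20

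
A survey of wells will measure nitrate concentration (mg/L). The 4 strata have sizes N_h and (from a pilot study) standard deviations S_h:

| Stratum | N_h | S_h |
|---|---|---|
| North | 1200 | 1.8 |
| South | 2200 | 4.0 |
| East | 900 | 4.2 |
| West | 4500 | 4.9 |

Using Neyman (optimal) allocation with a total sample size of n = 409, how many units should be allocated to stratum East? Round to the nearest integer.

42

Neyman allocation: n_h = n · N_h S_h / Σ N_i S_i, with n = 409.
  stratum North: N_h·S_h = 1200·1.8 = 2160.00
  stratum South: N_h·S_h = 2200·4.0 = 8800.00
  stratum East: N_h·S_h = 900·4.2 = 3780.00
  stratum West: N_h·S_h = 4500·4.9 = 22050.00
Σ N_h S_h = 36790.00
n for stratum East = 409·3780.00/36790.00 = 42.023 → 42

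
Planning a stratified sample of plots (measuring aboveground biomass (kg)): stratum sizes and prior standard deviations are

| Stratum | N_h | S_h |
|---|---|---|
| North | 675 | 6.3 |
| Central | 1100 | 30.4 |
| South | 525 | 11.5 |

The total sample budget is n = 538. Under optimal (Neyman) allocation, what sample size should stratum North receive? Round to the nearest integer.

Neyman allocation: n_h = n · N_h S_h / Σ N_i S_i, with n = 538.
  stratum North: N_h·S_h = 675·6.3 = 4252.50
  stratum Central: N_h·S_h = 1100·30.4 = 33440.00
  stratum South: N_h·S_h = 525·11.5 = 6037.50
Σ N_h S_h = 43730.00
n for stratum North = 538·4252.50/43730.00 = 52.318 → 52

52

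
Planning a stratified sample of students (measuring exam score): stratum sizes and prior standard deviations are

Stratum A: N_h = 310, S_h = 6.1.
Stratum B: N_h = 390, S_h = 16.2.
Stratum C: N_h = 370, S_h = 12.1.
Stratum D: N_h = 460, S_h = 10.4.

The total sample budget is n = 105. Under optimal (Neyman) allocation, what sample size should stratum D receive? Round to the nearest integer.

Neyman allocation: n_h = n · N_h S_h / Σ N_i S_i, with n = 105.
  stratum A: N_h·S_h = 310·6.1 = 1891.00
  stratum B: N_h·S_h = 390·16.2 = 6318.00
  stratum C: N_h·S_h = 370·12.1 = 4477.00
  stratum D: N_h·S_h = 460·10.4 = 4784.00
Σ N_h S_h = 17470.00
n for stratum D = 105·4784.00/17470.00 = 28.753 → 29

29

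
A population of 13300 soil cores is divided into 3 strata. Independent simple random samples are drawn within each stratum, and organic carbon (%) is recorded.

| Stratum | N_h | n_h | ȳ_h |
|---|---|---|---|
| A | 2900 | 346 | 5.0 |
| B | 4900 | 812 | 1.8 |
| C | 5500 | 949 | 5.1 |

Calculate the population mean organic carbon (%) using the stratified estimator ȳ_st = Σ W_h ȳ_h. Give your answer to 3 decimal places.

ȳ_st ≈ 3.862

N = Σ N_h = 13300. Stratum weights W_h = N_h/N.
ȳ_st = (2900·5.0 + 4900·1.8 + 5500·5.1) / 13300 = 3.86241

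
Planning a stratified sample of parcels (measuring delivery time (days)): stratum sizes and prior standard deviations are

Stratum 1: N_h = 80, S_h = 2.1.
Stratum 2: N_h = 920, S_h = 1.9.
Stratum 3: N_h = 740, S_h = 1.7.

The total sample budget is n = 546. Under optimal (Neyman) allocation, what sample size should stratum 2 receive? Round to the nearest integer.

301

Neyman allocation: n_h = n · N_h S_h / Σ N_i S_i, with n = 546.
  stratum 1: N_h·S_h = 80·2.1 = 168.00
  stratum 2: N_h·S_h = 920·1.9 = 1748.00
  stratum 3: N_h·S_h = 740·1.7 = 1258.00
Σ N_h S_h = 3174.00
n for stratum 2 = 546·1748.00/3174.00 = 300.696 → 301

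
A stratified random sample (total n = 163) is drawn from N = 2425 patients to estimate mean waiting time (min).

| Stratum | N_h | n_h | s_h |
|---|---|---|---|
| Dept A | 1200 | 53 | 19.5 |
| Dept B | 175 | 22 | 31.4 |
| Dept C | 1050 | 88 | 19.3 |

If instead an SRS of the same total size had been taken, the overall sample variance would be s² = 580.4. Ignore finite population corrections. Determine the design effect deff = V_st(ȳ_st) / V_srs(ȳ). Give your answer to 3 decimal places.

deff ≈ 0.782

V̂(ȳ_st) = Σ W_h² s_h²/n_h, with W_h = N_h/N and N = 2425:
  stratum Dept A: (1200/2425)²·19.5²/53 = 1.75684
  stratum Dept B: (175/2425)²·31.4²/22 = 0.233394
  stratum Dept C: (1050/2425)²·19.3²/88 = 0.793573
V_st = 2.78381
V_srs = s²/n = 580.4/163 = 3.56074
deff = V_st / V_srs = 2.78381/3.56074 = 0.7818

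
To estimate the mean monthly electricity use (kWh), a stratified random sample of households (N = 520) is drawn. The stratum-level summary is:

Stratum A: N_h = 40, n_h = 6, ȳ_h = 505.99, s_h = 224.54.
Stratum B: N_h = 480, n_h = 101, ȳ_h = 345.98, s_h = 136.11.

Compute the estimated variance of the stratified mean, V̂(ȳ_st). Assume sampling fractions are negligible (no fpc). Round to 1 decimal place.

V̂(ȳ_st) ≈ 206.0

V̂(ȳ_st) = Σ W_h² s_h²/n_h, with W_h = N_h/N and N = 520:
  stratum A: (40/520)²·224.54²/6 = 49.7221
  stratum B: (480/520)²·136.11²/101 = 156.291
V̂(ȳ_st) = 206.013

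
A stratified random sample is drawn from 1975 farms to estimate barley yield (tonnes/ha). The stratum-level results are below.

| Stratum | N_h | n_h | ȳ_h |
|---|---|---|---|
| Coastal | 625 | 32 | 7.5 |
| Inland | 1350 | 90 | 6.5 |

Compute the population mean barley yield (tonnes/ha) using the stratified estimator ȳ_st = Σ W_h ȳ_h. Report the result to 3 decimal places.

ȳ_st ≈ 6.816

N = Σ N_h = 1975. Stratum weights W_h = N_h/N.
ȳ_st = (625·7.5 + 1350·6.5) / 1975 = 6.81646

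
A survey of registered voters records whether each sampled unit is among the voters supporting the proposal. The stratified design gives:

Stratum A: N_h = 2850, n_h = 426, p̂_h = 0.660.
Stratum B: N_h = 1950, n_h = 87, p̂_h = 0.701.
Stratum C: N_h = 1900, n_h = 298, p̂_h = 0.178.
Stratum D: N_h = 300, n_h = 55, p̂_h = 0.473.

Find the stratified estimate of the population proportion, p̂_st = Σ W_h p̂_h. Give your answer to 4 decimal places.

p̂_st ≈ 0.5326

N = 7000; stratum weights W_h = N_h/N.
p̂_st = Σ W_h p̂_h = (2850·0.660 + 1950·0.701 + 1900·0.178 + 300·0.473)/7000 = 0.53258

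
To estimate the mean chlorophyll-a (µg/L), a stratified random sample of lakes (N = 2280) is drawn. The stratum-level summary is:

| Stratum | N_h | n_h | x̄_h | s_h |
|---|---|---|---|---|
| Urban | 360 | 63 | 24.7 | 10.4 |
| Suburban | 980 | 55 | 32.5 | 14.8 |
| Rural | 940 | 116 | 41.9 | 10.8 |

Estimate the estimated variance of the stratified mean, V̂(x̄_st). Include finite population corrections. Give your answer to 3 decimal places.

V̂(x̄_st) ≈ 0.880

V̂(x̄_st) = Σ W_h² (1 − n_h/N_h) s_h²/n_h, with W_h = N_h/N and N = 2280:
  stratum Urban: (360/2280)²·(1 − 63/360)·10.4²/63 = 0.0353114
  stratum Suburban: (980/2280)²·(1 − 55/980)·14.8²/55 = 0.694479
  stratum Rural: (940/2280)²·(1 − 116/940)·10.8²/116 = 0.149822
V̂(x̄_st) = 0.879612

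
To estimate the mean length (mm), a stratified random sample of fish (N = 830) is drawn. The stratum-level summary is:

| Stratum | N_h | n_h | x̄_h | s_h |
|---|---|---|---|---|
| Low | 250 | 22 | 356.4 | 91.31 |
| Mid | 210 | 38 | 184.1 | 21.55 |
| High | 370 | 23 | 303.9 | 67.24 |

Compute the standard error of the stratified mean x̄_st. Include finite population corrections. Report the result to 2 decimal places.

SE(x̄_st) ≈ 8.28

V̂(x̄_st) = Σ W_h² (1 − n_h/N_h) s_h²/n_h, with W_h = N_h/N and N = 830:
  stratum Low: (250/830)²·(1 − 22/250)·91.31²/22 = 31.3569
  stratum Mid: (210/830)²·(1 − 38/210)·21.55²/38 = 0.64077
  stratum High: (370/830)²·(1 − 23/370)·67.24²/23 = 36.6355
V̂(x̄_st) = 68.6332
SE(x̄_st) = √68.6332 = 8.28451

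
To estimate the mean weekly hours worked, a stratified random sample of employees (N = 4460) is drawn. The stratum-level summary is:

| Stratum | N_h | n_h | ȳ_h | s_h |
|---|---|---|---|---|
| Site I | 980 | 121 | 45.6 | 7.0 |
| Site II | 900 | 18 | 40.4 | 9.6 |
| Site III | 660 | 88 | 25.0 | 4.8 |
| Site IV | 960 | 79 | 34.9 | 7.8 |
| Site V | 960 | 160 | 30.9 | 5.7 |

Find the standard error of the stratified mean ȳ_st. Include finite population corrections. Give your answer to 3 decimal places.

V̂(ȳ_st) = Σ W_h² (1 − n_h/N_h) s_h²/n_h, with W_h = N_h/N and N = 4460:
  stratum Site I: (980/4460)²·(1 − 121/980)·7.0²/121 = 0.017138
  stratum Site II: (900/4460)²·(1 − 18/900)·9.6²/18 = 0.20432
  stratum Site III: (660/4460)²·(1 − 88/660)·4.8²/88 = 0.00496901
  stratum Site IV: (960/4460)²·(1 − 79/960)·7.8²/79 = 0.0327446
  stratum Site V: (960/4460)²·(1 − 160/960)·5.7²/160 = 0.00784009
V̂(ȳ_st) = 0.267012
SE(ȳ_st) = √0.267012 = 0.516732

SE(ȳ_st) ≈ 0.517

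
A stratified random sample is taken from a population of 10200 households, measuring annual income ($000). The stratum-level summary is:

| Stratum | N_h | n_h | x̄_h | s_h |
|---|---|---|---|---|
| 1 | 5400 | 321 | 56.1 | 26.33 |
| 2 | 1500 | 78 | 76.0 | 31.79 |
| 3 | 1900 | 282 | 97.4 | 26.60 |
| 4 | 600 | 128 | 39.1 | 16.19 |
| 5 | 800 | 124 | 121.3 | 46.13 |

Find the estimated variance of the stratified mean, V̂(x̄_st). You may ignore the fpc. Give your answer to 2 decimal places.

V̂(x̄_st) = Σ W_h² s_h²/n_h, with W_h = N_h/N and N = 10200:
  stratum 1: (5400/10200)²·26.33²/321 = 0.605318
  stratum 2: (1500/10200)²·31.79²/78 = 0.2802
  stratum 3: (1900/10200)²·26.60²/282 = 0.0870605
  stratum 4: (600/10200)²·16.19²/128 = 0.00708575
  stratum 5: (800/10200)²·46.13²/124 = 0.105566
V̂(x̄_st) = 1.08523

V̂(x̄_st) ≈ 1.09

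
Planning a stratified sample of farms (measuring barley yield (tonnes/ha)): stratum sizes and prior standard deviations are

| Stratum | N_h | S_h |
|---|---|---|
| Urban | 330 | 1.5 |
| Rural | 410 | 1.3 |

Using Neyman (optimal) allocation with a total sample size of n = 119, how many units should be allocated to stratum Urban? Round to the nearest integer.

57

Neyman allocation: n_h = n · N_h S_h / Σ N_i S_i, with n = 119.
  stratum Urban: N_h·S_h = 330·1.5 = 495.00
  stratum Rural: N_h·S_h = 410·1.3 = 533.00
Σ N_h S_h = 1028.00
n for stratum Urban = 119·495.00/1028.00 = 57.301 → 57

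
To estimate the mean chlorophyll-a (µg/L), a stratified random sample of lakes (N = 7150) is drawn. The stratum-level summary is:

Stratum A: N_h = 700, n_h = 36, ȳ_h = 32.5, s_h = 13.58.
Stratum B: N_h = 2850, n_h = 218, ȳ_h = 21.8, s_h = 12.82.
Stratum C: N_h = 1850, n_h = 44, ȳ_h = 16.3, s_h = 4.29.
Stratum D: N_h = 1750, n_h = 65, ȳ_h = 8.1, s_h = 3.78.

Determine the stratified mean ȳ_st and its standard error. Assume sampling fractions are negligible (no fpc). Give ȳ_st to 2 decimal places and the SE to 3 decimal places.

ȳ_st = Σ W_h ȳ_h = (700·32.5 + 2850·21.8 + 1850·16.3 + 1750·8.1)/7150 = 18.07133
V̂(ȳ_st) = Σ W_h² s_h²/n_h, with W_h = N_h/N and N = 7150:
  stratum A: (700/7150)²·13.58²/36 = 0.0490999
  stratum B: (2850/7150)²·12.82²/218 = 0.119784
  stratum C: (1850/7150)²·4.29²/44 = 0.0280023
  stratum D: (1750/7150)²·3.78²/65 = 0.0131684
V̂(ȳ_st) = 0.210054
SE(ȳ_st) = √0.210054 = 0.458317

ȳ_st ≈ 18.07, SE ≈ 0.458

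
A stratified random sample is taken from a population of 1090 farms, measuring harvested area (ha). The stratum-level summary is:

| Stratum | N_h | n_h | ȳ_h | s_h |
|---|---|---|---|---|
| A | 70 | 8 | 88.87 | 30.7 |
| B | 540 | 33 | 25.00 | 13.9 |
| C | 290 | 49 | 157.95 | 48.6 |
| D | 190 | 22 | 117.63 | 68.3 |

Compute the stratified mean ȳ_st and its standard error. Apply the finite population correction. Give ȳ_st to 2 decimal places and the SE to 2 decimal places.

ȳ_st = Σ W_h ȳ_h = (70·88.87 + 540·25.00 + 290·157.95 + 190·117.63)/1090 = 80.62028
V̂(ȳ_st) = Σ W_h² (1 − n_h/N_h) s_h²/n_h, with W_h = N_h/N and N = 1090:
  stratum A: (70/1090)²·(1 − 8/70)·30.7²/8 = 0.430352
  stratum B: (540/1090)²·(1 − 33/540)·13.9²/33 = 1.34916
  stratum C: (290/1090)²·(1 − 49/290)·48.6²/49 = 2.83556
  stratum D: (190/1090)²·(1 − 22/190)·68.3²/22 = 5.69677
V̂(ȳ_st) = 10.3118
SE(ȳ_st) = √10.3118 = 3.21121

ȳ_st ≈ 80.62, SE ≈ 3.21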